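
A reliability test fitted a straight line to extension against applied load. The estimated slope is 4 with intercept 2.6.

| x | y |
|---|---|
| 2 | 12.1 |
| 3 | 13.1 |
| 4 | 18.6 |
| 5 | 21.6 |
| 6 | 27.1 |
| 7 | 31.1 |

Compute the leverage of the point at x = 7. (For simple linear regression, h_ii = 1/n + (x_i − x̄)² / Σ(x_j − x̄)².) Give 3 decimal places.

x̄ = (2 + 3 + 4 + 5 + 6 + 7)/6 = 4.5
Σ(x − x̄)² = 6.25 + 2.25 + 0.25 + 0.25 + 2.25 + 6.25 = 17.5
h = 1/6 + (2.5)²/17.5 = 0.166667 + 0.357143 = 0.524

h = 0.524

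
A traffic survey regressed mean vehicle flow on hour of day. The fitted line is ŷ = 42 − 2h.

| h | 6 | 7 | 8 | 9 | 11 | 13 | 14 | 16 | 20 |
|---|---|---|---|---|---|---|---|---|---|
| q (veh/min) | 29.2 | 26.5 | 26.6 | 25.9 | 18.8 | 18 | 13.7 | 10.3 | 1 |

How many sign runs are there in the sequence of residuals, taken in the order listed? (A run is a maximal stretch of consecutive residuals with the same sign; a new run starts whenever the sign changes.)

7 runs

h=6: ŷ = 42 − 2·6 = 30; r = 29.2 − 30 = -0.8
h=7: ŷ = 42 − 2·7 = 28; r = 26.5 − 28 = -1.5
h=8: ŷ = 42 − 2·8 = 26; r = 26.6 − 26 = 0.6
h=9: ŷ = 42 − 2·9 = 24; r = 25.9 − 24 = 1.9
h=11: ŷ = 42 − 2·11 = 20; r = 18.8 − 20 = -1.2
h=13: ŷ = 42 − 2·13 = 16; r = 18 − 16 = 2
h=14: ŷ = 42 − 2·14 = 14; r = 13.7 − 14 = -0.3
h=16: ŷ = 42 − 2·16 = 10; r = 10.3 − 10 = 0.3
h=20: ŷ = 42 − 2·20 = 2; r = 1 − 2 = -1
Signs: − − + + − + − + −
Runs: −×2, +×2, −×1, +×1, −×1, +×1, −×1 → 7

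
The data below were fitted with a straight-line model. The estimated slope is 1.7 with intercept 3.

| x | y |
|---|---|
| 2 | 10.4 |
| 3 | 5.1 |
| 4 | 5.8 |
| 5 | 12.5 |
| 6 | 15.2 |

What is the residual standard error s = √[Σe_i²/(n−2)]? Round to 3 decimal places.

x=2: ŷ = 3 + 1.7·2 = 6.4; e = 10.4 − 6.4 = 4
x=3: ŷ = 3 + 1.7·3 = 8.1; e = 5.1 − 8.1 = -3
x=4: ŷ = 3 + 1.7·4 = 9.8; e = 5.8 − 9.8 = -4
x=5: ŷ = 3 + 1.7·5 = 11.5; e = 12.5 − 11.5 = 1
x=6: ŷ = 3 + 1.7·6 = 13.2; e = 15.2 − 13.2 = 2
SSE = 16 + 9 + 16 + 1 + 4 = 46
s = √(46/3) = √15.3333 ≈ 3.916

s = 3.916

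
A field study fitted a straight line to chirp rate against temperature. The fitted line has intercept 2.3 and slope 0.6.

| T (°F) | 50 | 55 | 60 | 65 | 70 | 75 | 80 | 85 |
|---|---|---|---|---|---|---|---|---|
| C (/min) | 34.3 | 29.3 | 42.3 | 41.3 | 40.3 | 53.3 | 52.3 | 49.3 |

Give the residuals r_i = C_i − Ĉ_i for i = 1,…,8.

2, -6, 4, 0, -4, 6, 2, -4

T=50: Ĉ = 2.3 + 0.6·50 = 32.3; r = 34.3 − 32.3 = 2
T=55: Ĉ = 2.3 + 0.6·55 = 35.3; r = 29.3 − 35.3 = -6
T=60: Ĉ = 2.3 + 0.6·60 = 38.3; r = 42.3 − 38.3 = 4
T=65: Ĉ = 2.3 + 0.6·65 = 41.3; r = 41.3 − 41.3 = 0
T=70: Ĉ = 2.3 + 0.6·70 = 44.3; r = 40.3 − 44.3 = -4
T=75: Ĉ = 2.3 + 0.6·75 = 47.3; r = 53.3 − 47.3 = 6
T=80: Ĉ = 2.3 + 0.6·80 = 50.3; r = 52.3 − 50.3 = 2
T=85: Ĉ = 2.3 + 0.6·85 = 53.3; r = 49.3 − 53.3 = -4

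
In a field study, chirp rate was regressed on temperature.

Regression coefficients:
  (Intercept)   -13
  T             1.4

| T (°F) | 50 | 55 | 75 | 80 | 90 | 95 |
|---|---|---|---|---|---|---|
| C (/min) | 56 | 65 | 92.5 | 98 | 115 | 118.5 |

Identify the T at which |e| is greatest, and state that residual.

T = 90, e = 2

T=50: ŷ = -13 + 1.4·50 = 57; e = 56 − 57 = -1
T=55: ŷ = -13 + 1.4·55 = 64; e = 65 − 64 = 1
T=75: ŷ = -13 + 1.4·75 = 92; e = 92.5 − 92 = 0.5
T=80: ŷ = -13 + 1.4·80 = 99; e = 98 − 99 = -1
T=90: ŷ = -13 + 1.4·90 = 113; e = 115 − 113 = 2
T=95: ŷ = -13 + 1.4·95 = 120; e = 118.5 − 120 = -1.5
Largest |e| is 2 at T = 90, residual 2.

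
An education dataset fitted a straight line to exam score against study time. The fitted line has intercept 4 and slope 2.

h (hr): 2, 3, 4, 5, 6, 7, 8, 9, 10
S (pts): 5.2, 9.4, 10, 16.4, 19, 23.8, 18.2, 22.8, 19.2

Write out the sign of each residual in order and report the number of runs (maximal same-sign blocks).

5 runs

h=2: Ŝ = 4 + 2·2 = 8; e = 5.2 − 8 = -2.8
h=3: Ŝ = 4 + 2·3 = 10; e = 9.4 − 10 = -0.6
h=4: Ŝ = 4 + 2·4 = 12; e = 10 − 12 = -2
h=5: Ŝ = 4 + 2·5 = 14; e = 16.4 − 14 = 2.4
h=6: Ŝ = 4 + 2·6 = 16; e = 19 − 16 = 3
h=7: Ŝ = 4 + 2·7 = 18; e = 23.8 − 18 = 5.8
h=8: Ŝ = 4 + 2·8 = 20; e = 18.2 − 20 = -1.8
h=9: Ŝ = 4 + 2·9 = 22; e = 22.8 − 22 = 0.8
h=10: Ŝ = 4 + 2·10 = 24; e = 19.2 − 24 = -4.8
Signs: − − − + + + − + −
Runs: −×3, +×3, −×1, +×1, −×1 → 5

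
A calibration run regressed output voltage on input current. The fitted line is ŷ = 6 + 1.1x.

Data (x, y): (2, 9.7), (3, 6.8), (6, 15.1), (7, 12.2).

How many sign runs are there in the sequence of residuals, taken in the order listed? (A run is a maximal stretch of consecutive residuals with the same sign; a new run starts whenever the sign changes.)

x=2: ŷ = 6 + 1.1·2 = 8.2; e = 9.7 − 8.2 = 1.5
x=3: ŷ = 6 + 1.1·3 = 9.3; e = 6.8 − 9.3 = -2.5
x=6: ŷ = 6 + 1.1·6 = 12.6; e = 15.1 − 12.6 = 2.5
x=7: ŷ = 6 + 1.1·7 = 13.7; e = 12.2 − 13.7 = -1.5
Signs: + − + −
Runs: +×1, −×1, +×1, −×1 → 4

4 runs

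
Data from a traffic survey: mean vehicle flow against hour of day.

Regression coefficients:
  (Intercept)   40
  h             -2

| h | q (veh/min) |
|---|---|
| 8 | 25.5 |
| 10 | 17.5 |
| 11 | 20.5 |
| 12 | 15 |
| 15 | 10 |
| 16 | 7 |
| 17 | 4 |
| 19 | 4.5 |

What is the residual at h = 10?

q̂ = 40 − 2·10 = 20
r = 17.5 − 20 = -2.5

r = -2.5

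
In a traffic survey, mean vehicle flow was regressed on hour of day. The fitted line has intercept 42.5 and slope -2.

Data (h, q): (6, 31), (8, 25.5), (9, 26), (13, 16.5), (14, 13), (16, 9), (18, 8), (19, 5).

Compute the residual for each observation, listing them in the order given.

h=6: q̂ = 42.5 − 2·6 = 30.5; e = 31 − 30.5 = 0.5
h=8: q̂ = 42.5 − 2·8 = 26.5; e = 25.5 − 26.5 = -1
h=9: q̂ = 42.5 − 2·9 = 24.5; e = 26 − 24.5 = 1.5
h=13: q̂ = 42.5 − 2·13 = 16.5; e = 16.5 − 16.5 = 0
h=14: q̂ = 42.5 − 2·14 = 14.5; e = 13 − 14.5 = -1.5
h=16: q̂ = 42.5 − 2·16 = 10.5; e = 9 − 10.5 = -1.5
h=18: q̂ = 42.5 − 2·18 = 6.5; e = 8 − 6.5 = 1.5
h=19: q̂ = 42.5 − 2·19 = 4.5; e = 5 − 4.5 = 0.5

0.5, -1, 1.5, 0, -1.5, -1.5, 1.5, 0.5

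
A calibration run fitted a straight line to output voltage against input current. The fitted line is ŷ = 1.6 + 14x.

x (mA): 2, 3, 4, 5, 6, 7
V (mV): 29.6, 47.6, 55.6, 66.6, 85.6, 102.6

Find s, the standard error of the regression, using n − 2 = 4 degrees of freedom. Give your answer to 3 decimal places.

s = 3.674

x=2: ŷ = 1.6 + 14·2 = 29.6; e = 29.6 − 29.6 = 0
x=3: ŷ = 1.6 + 14·3 = 43.6; e = 47.6 − 43.6 = 4
x=4: ŷ = 1.6 + 14·4 = 57.6; e = 55.6 − 57.6 = -2
x=5: ŷ = 1.6 + 14·5 = 71.6; e = 66.6 − 71.6 = -5
x=6: ŷ = 1.6 + 14·6 = 85.6; e = 85.6 − 85.6 = 0
x=7: ŷ = 1.6 + 14·7 = 99.6; e = 102.6 − 99.6 = 3
SSE = 0 + 16 + 4 + 25 + 0 + 9 = 54
s = √(54/4) = √13.5 ≈ 3.674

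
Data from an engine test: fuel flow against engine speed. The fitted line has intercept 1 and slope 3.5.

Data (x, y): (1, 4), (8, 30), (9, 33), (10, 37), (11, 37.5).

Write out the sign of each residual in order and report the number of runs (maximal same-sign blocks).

x=1: ŷ = 1 + 3.5·1 = 4.5; r = 4 − 4.5 = -0.5
x=8: ŷ = 1 + 3.5·8 = 29; r = 30 − 29 = 1
x=9: ŷ = 1 + 3.5·9 = 32.5; r = 33 − 32.5 = 0.5
x=10: ŷ = 1 + 3.5·10 = 36; r = 37 − 36 = 1
x=11: ŷ = 1 + 3.5·11 = 39.5; r = 37.5 − 39.5 = -2
Signs: − + + + −
Runs: −×1, +×3, −×1 → 3

3 runs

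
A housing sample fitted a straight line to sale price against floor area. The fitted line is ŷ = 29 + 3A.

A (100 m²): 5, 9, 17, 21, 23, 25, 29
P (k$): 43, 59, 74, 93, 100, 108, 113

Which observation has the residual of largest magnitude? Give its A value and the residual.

A=5: ŷ = 29 + 3·5 = 44; e = 43 − 44 = -1
A=9: ŷ = 29 + 3·9 = 56; e = 59 − 56 = 3
A=17: ŷ = 29 + 3·17 = 80; e = 74 − 80 = -6
A=21: ŷ = 29 + 3·21 = 92; e = 93 − 92 = 1
A=23: ŷ = 29 + 3·23 = 98; e = 100 − 98 = 2
A=25: ŷ = 29 + 3·25 = 104; e = 108 − 104 = 4
A=29: ŷ = 29 + 3·29 = 116; e = 113 − 116 = -3
Largest |e| is 6 at A = 17, residual -6.

A = 17, e = -6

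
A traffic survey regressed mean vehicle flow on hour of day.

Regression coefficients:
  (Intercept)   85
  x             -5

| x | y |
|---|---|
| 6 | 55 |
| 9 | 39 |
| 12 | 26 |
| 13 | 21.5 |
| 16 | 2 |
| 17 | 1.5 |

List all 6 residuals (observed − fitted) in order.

x=6: ŷ = 85 − 5·6 = 55; e = 55 − 55 = 0
x=9: ŷ = 85 − 5·9 = 40; e = 39 − 40 = -1
x=12: ŷ = 85 − 5·12 = 25; e = 26 − 25 = 1
x=13: ŷ = 85 − 5·13 = 20; e = 21.5 − 20 = 1.5
x=16: ŷ = 85 − 5·16 = 5; e = 2 − 5 = -3
x=17: ŷ = 85 − 5·17 = 0; e = 1.5 − 0 = 1.5

0, -1, 1, 1.5, -3, 1.5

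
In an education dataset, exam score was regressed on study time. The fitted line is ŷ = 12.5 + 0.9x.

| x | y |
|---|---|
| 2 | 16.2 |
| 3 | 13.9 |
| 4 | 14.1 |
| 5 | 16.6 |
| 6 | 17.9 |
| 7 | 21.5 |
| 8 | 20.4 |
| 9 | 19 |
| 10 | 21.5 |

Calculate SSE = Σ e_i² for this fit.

x=2: ŷ = 12.5 + 0.9·2 = 14.3; e = 16.2 − 14.3 = 1.9
x=3: ŷ = 12.5 + 0.9·3 = 15.2; e = 13.9 − 15.2 = -1.3
x=4: ŷ = 12.5 + 0.9·4 = 16.1; e = 14.1 − 16.1 = -2
x=5: ŷ = 12.5 + 0.9·5 = 17; e = 16.6 − 17 = -0.4
x=6: ŷ = 12.5 + 0.9·6 = 17.9; e = 17.9 − 17.9 = 0
x=7: ŷ = 12.5 + 0.9·7 = 18.8; e = 21.5 − 18.8 = 2.7
x=8: ŷ = 12.5 + 0.9·8 = 19.7; e = 20.4 − 19.7 = 0.7
x=9: ŷ = 12.5 + 0.9·9 = 20.6; e = 19 − 20.6 = -1.6
x=10: ŷ = 12.5 + 0.9·10 = 21.5; e = 21.5 − 21.5 = 0
SSE = 3.61 + 1.69 + 4 + 0.16 + 0 + 7.29 + 0.49 + 2.56 + 0 = 19.8

SSE = 19.8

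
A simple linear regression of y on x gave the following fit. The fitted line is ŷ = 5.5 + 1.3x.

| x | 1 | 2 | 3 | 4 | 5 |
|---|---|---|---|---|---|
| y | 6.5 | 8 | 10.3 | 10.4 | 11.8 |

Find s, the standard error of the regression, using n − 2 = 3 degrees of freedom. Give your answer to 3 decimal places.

x=1: ŷ = 5.5 + 1.3·1 = 6.8; r = 6.5 − 6.8 = -0.3
x=2: ŷ = 5.5 + 1.3·2 = 8.1; r = 8 − 8.1 = -0.1
x=3: ŷ = 5.5 + 1.3·3 = 9.4; r = 10.3 − 9.4 = 0.9
x=4: ŷ = 5.5 + 1.3·4 = 10.7; r = 10.4 − 10.7 = -0.3
x=5: ŷ = 5.5 + 1.3·5 = 12; r = 11.8 − 12 = -0.2
SSE = 0.09 + 0.01 + 0.81 + 0.09 + 0.04 = 1.04
s = √(1.04/3) = √0.346667 ≈ 0.589

s = 0.589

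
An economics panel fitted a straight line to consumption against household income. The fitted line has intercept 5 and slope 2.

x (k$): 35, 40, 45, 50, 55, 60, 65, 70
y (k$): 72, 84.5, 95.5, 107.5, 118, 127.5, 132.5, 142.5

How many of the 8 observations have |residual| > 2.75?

2

x=35: ŷ = 5 + 2·35 = 75; r = 72 − 75 = -3
x=40: ŷ = 5 + 2·40 = 85; r = 84.5 − 85 = -0.5
x=45: ŷ = 5 + 2·45 = 95; r = 95.5 − 95 = 0.5
x=50: ŷ = 5 + 2·50 = 105; r = 107.5 − 105 = 2.5
x=55: ŷ = 5 + 2·55 = 115; r = 118 − 115 = 3
x=60: ŷ = 5 + 2·60 = 125; r = 127.5 − 125 = 2.5
x=65: ŷ = 5 + 2·65 = 135; r = 132.5 − 135 = -2.5
x=70: ŷ = 5 + 2·70 = 145; r = 142.5 − 145 = -2.5
|r| > 2.75: x=35 (|r|=3), x=55 (|r|=3) → 2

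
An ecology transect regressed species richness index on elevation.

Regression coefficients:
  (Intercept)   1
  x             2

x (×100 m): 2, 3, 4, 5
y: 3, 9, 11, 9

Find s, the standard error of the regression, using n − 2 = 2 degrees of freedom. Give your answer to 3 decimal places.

s = 2.828

x=2: ŷ = 1 + 2·2 = 5; r = 3 − 5 = -2
x=3: ŷ = 1 + 2·3 = 7; r = 9 − 7 = 2
x=4: ŷ = 1 + 2·4 = 9; r = 11 − 9 = 2
x=5: ŷ = 1 + 2·5 = 11; r = 9 − 11 = -2
SSE = 4 + 4 + 4 + 4 = 16
s = √(16/2) = √8 ≈ 2.828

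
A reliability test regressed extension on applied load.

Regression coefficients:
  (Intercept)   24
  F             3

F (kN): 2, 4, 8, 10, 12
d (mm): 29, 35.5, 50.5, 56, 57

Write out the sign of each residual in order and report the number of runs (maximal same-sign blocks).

3 runs

F=2: d̂ = 24 + 3·2 = 30; r = 29 − 30 = -1
F=4: d̂ = 24 + 3·4 = 36; r = 35.5 − 36 = -0.5
F=8: d̂ = 24 + 3·8 = 48; r = 50.5 − 48 = 2.5
F=10: d̂ = 24 + 3·10 = 54; r = 56 − 54 = 2
F=12: d̂ = 24 + 3·12 = 60; r = 57 − 60 = -3
Signs: − − + + −
Runs: −×2, +×2, −×1 → 3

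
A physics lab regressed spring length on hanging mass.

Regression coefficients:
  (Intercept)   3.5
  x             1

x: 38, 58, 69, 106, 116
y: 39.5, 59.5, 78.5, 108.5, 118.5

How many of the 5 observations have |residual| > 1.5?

3

x=38: ŷ = 3.5 + 38 = 41.5; e = 39.5 − 41.5 = -2
x=58: ŷ = 3.5 + 58 = 61.5; e = 59.5 − 61.5 = -2
x=69: ŷ = 3.5 + 69 = 72.5; e = 78.5 − 72.5 = 6
x=106: ŷ = 3.5 + 106 = 109.5; e = 108.5 − 109.5 = -1
x=116: ŷ = 3.5 + 116 = 119.5; e = 118.5 − 119.5 = -1
|e| > 1.5: x=38 (|e|=2), x=58 (|e|=2), x=69 (|e|=6) → 3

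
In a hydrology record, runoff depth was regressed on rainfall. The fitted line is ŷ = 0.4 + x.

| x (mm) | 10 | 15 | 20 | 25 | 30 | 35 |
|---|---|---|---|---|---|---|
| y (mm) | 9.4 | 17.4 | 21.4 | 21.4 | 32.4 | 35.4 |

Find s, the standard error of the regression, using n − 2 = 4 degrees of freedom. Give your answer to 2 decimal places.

s = 2.55

x=10: ŷ = 0.4 + 10 = 10.4; e = 9.4 − 10.4 = -1
x=15: ŷ = 0.4 + 15 = 15.4; e = 17.4 − 15.4 = 2
x=20: ŷ = 0.4 + 20 = 20.4; e = 21.4 − 20.4 = 1
x=25: ŷ = 0.4 + 25 = 25.4; e = 21.4 − 25.4 = -4
x=30: ŷ = 0.4 + 30 = 30.4; e = 32.4 − 30.4 = 2
x=35: ŷ = 0.4 + 35 = 35.4; e = 35.4 − 35.4 = 0
SSE = 1 + 4 + 1 + 16 + 4 + 0 = 26
s = √(26/4) = √6.5 ≈ 2.55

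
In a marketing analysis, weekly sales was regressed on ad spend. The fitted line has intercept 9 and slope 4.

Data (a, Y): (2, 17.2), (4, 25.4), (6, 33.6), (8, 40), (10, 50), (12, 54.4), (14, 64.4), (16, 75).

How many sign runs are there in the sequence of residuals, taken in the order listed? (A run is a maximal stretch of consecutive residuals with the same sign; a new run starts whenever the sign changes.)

a=2: Ŷ = 9 + 4·2 = 17; r = 17.2 − 17 = 0.2
a=4: Ŷ = 9 + 4·4 = 25; r = 25.4 − 25 = 0.4
a=6: Ŷ = 9 + 4·6 = 33; r = 33.6 − 33 = 0.6
a=8: Ŷ = 9 + 4·8 = 41; r = 40 − 41 = -1
a=10: Ŷ = 9 + 4·10 = 49; r = 50 − 49 = 1
a=12: Ŷ = 9 + 4·12 = 57; r = 54.4 − 57 = -2.6
a=14: Ŷ = 9 + 4·14 = 65; r = 64.4 − 65 = -0.6
a=16: Ŷ = 9 + 4·16 = 73; r = 75 − 73 = 2
Signs: + + + − + − − +
Runs: +×3, −×1, +×1, −×2, +×1 → 5

5 runs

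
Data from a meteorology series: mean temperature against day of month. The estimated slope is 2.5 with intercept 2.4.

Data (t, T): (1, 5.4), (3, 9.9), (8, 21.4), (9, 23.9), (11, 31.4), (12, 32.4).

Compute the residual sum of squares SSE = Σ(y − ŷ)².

SSE = 4.5

t=1: T̂ = 2.4 + 2.5·1 = 4.9; e = 5.4 − 4.9 = 0.5
t=3: T̂ = 2.4 + 2.5·3 = 9.9; e = 9.9 − 9.9 = 0
t=8: T̂ = 2.4 + 2.5·8 = 22.4; e = 21.4 − 22.4 = -1
t=9: T̂ = 2.4 + 2.5·9 = 24.9; e = 23.9 − 24.9 = -1
t=11: T̂ = 2.4 + 2.5·11 = 29.9; e = 31.4 − 29.9 = 1.5
t=12: T̂ = 2.4 + 2.5·12 = 32.4; e = 32.4 − 32.4 = 0
SSE = 0.25 + 0 + 1 + 1 + 2.25 + 0 = 4.5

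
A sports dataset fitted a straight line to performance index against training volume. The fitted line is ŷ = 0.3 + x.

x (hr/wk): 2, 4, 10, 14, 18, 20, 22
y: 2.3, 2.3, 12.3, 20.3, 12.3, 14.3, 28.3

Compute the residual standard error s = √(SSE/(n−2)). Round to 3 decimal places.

s = 5.514

x=2: ŷ = 0.3 + 2 = 2.3; e = 2.3 − 2.3 = 0
x=4: ŷ = 0.3 + 4 = 4.3; e = 2.3 − 4.3 = -2
x=10: ŷ = 0.3 + 10 = 10.3; e = 12.3 − 10.3 = 2
x=14: ŷ = 0.3 + 14 = 14.3; e = 20.3 − 14.3 = 6
x=18: ŷ = 0.3 + 18 = 18.3; e = 12.3 − 18.3 = -6
x=20: ŷ = 0.3 + 20 = 20.3; e = 14.3 − 20.3 = -6
x=22: ŷ = 0.3 + 22 = 22.3; e = 28.3 − 22.3 = 6
SSE = 0 + 4 + 4 + 36 + 36 + 36 + 36 = 152
s = √(152/5) = √30.4 ≈ 5.514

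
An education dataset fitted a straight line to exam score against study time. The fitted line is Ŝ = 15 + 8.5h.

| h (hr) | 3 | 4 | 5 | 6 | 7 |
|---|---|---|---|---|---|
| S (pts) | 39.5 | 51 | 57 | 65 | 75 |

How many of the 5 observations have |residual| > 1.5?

1

h=3: Ŝ = 15 + 8.5·3 = 40.5; r = 39.5 − 40.5 = -1
h=4: Ŝ = 15 + 8.5·4 = 49; r = 51 − 49 = 2
h=5: Ŝ = 15 + 8.5·5 = 57.5; r = 57 − 57.5 = -0.5
h=6: Ŝ = 15 + 8.5·6 = 66; r = 65 − 66 = -1
h=7: Ŝ = 15 + 8.5·7 = 74.5; r = 75 − 74.5 = 0.5
|r| > 1.5: h=4 (|r|=2) → 1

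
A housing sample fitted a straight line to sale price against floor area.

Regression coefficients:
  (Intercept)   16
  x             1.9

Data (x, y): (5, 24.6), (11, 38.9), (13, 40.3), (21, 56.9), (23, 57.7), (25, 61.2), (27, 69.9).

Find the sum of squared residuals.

x=5: ŷ = 16 + 1.9·5 = 25.5; r = 24.6 − 25.5 = -0.9
x=11: ŷ = 16 + 1.9·11 = 36.9; r = 38.9 − 36.9 = 2
x=13: ŷ = 16 + 1.9·13 = 40.7; r = 40.3 − 40.7 = -0.4
x=21: ŷ = 16 + 1.9·21 = 55.9; r = 56.9 − 55.9 = 1
x=23: ŷ = 16 + 1.9·23 = 59.7; r = 57.7 − 59.7 = -2
x=25: ŷ = 16 + 1.9·25 = 63.5; r = 61.2 − 63.5 = -2.3
x=27: ŷ = 16 + 1.9·27 = 67.3; r = 69.9 − 67.3 = 2.6
SSE = 0.81 + 4 + 0.16 + 1 + 4 + 5.29 + 6.76 = 22.02

SSE = 22.02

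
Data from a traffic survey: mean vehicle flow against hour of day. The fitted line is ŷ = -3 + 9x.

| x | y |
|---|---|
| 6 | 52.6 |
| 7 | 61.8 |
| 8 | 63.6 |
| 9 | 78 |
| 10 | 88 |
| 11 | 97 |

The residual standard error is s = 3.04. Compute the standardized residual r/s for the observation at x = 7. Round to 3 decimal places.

0.592

ŷ = -3 + 9·7 = 60
r = 61.8 − 60 = 1.8
r/s = 1.8 / 3.04 = 0.592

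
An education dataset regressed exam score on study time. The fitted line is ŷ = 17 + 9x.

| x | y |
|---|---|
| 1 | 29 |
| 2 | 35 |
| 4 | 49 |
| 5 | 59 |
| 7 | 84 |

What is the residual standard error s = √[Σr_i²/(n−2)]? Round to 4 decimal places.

s = 4.0825

x=1: ŷ = 17 + 9·1 = 26; r = 29 − 26 = 3
x=2: ŷ = 17 + 9·2 = 35; r = 35 − 35 = 0
x=4: ŷ = 17 + 9·4 = 53; r = 49 − 53 = -4
x=5: ŷ = 17 + 9·5 = 62; r = 59 − 62 = -3
x=7: ŷ = 17 + 9·7 = 80; r = 84 − 80 = 4
SSE = 9 + 0 + 16 + 9 + 16 = 50
s = √(50/3) = √16.6667 ≈ 4.0825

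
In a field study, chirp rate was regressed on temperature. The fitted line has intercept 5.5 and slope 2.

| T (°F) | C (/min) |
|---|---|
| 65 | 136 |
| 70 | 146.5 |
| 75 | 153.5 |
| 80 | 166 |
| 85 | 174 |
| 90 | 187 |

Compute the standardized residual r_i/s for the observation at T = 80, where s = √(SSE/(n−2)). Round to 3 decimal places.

T=65: Ĉ = 5.5 + 2·65 = 135.5; r = 136 − 135.5 = 0.5
T=70: Ĉ = 5.5 + 2·70 = 145.5; r = 146.5 − 145.5 = 1
T=75: Ĉ = 5.5 + 2·75 = 155.5; r = 153.5 − 155.5 = -2
T=80: Ĉ = 5.5 + 2·80 = 165.5; r = 166 − 165.5 = 0.5
T=85: Ĉ = 5.5 + 2·85 = 175.5; r = 174 − 175.5 = -1.5
T=90: Ĉ = 5.5 + 2·90 = 185.5; r = 187 − 185.5 = 1.5
SSE = 0.25 + 1 + 4 + 0.25 + 2.25 + 2.25 = 10
s = √(10/4) = 1.58114
r/s = 0.5 / 1.58114 = 0.316

0.316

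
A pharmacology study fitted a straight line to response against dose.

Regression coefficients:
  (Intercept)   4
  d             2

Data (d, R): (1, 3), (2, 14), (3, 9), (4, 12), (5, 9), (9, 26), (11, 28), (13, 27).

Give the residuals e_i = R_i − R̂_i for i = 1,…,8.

d=1: R̂ = 4 + 2·1 = 6; e = 3 − 6 = -3
d=2: R̂ = 4 + 2·2 = 8; e = 14 − 8 = 6
d=3: R̂ = 4 + 2·3 = 10; e = 9 − 10 = -1
d=4: R̂ = 4 + 2·4 = 12; e = 12 − 12 = 0
d=5: R̂ = 4 + 2·5 = 14; e = 9 − 14 = -5
d=9: R̂ = 4 + 2·9 = 22; e = 26 − 22 = 4
d=11: R̂ = 4 + 2·11 = 26; e = 28 − 26 = 2
d=13: R̂ = 4 + 2·13 = 30; e = 27 − 30 = -3

-3, 6, -1, 0, -5, 4, 2, -3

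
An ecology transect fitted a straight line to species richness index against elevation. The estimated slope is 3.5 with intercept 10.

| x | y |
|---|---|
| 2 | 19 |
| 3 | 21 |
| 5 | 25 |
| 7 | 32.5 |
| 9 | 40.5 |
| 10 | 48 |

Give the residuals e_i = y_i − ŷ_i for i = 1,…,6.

x=2: ŷ = 10 + 3.5·2 = 17; e = 19 − 17 = 2
x=3: ŷ = 10 + 3.5·3 = 20.5; e = 21 − 20.5 = 0.5
x=5: ŷ = 10 + 3.5·5 = 27.5; e = 25 − 27.5 = -2.5
x=7: ŷ = 10 + 3.5·7 = 34.5; e = 32.5 − 34.5 = -2
x=9: ŷ = 10 + 3.5·9 = 41.5; e = 40.5 − 41.5 = -1
x=10: ŷ = 10 + 3.5·10 = 45; e = 48 − 45 = 3

2, 0.5, -2.5, -2, -1, 3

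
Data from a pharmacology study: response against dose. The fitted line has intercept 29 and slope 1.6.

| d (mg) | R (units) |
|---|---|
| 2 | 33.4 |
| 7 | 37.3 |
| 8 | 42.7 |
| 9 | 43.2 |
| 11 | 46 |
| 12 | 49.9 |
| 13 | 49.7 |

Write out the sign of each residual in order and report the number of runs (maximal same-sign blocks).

d=2: ŷ = 29 + 1.6·2 = 32.2; e = 33.4 − 32.2 = 1.2
d=7: ŷ = 29 + 1.6·7 = 40.2; e = 37.3 − 40.2 = -2.9
d=8: ŷ = 29 + 1.6·8 = 41.8; e = 42.7 − 41.8 = 0.9
d=9: ŷ = 29 + 1.6·9 = 43.4; e = 43.2 − 43.4 = -0.2
d=11: ŷ = 29 + 1.6·11 = 46.6; e = 46 − 46.6 = -0.6
d=12: ŷ = 29 + 1.6·12 = 48.2; e = 49.9 − 48.2 = 1.7
d=13: ŷ = 29 + 1.6·13 = 49.8; e = 49.7 − 49.8 = -0.1
Signs: + − + − − + −
Runs: +×1, −×1, +×1, −×2, +×1, −×1 → 6

6 runs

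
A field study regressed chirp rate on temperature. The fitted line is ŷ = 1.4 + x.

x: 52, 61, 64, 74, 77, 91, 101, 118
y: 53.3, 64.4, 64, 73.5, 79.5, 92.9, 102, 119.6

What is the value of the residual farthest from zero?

e = 2

x=52: ŷ = 1.4 + 52 = 53.4; e = 53.3 − 53.4 = -0.1
x=61: ŷ = 1.4 + 61 = 62.4; e = 64.4 − 62.4 = 2
x=64: ŷ = 1.4 + 64 = 65.4; e = 64 − 65.4 = -1.4
x=74: ŷ = 1.4 + 74 = 75.4; e = 73.5 − 75.4 = -1.9
x=77: ŷ = 1.4 + 77 = 78.4; e = 79.5 − 78.4 = 1.1
x=91: ŷ = 1.4 + 91 = 92.4; e = 92.9 − 92.4 = 0.5
x=101: ŷ = 1.4 + 101 = 102.4; e = 102 − 102.4 = -0.4
x=118: ŷ = 1.4 + 118 = 119.4; e = 119.6 − 119.4 = 0.2
Largest |e| is 2 at x = 61, residual 2.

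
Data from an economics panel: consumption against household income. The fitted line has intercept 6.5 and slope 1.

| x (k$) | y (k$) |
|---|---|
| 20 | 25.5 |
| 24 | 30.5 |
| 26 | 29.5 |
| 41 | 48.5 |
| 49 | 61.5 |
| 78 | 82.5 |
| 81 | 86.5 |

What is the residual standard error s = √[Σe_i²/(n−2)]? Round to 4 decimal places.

s = 3.2249

x=20: ŷ = 6.5 + 20 = 26.5; e = 25.5 − 26.5 = -1
x=24: ŷ = 6.5 + 24 = 30.5; e = 30.5 − 30.5 = 0
x=26: ŷ = 6.5 + 26 = 32.5; e = 29.5 − 32.5 = -3
x=41: ŷ = 6.5 + 41 = 47.5; e = 48.5 − 47.5 = 1
x=49: ŷ = 6.5 + 49 = 55.5; e = 61.5 − 55.5 = 6
x=78: ŷ = 6.5 + 78 = 84.5; e = 82.5 − 84.5 = -2
x=81: ŷ = 6.5 + 81 = 87.5; e = 86.5 − 87.5 = -1
SSE = 1 + 0 + 9 + 1 + 36 + 4 + 1 = 52
s = √(52/5) = √10.4 ≈ 3.2249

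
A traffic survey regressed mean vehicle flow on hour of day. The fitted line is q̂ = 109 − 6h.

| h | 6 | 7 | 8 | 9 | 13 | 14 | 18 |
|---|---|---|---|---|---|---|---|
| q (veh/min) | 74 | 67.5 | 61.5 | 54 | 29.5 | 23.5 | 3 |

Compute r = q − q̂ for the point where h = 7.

q̂ = 109 − 6·7 = 67
r = 67.5 − 67 = 0.5

r = 0.5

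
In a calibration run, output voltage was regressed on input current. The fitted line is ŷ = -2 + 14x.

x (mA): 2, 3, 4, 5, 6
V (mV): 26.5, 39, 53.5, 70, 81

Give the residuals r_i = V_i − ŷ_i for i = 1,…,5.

x=2: ŷ = -2 + 14·2 = 26; r = 26.5 − 26 = 0.5
x=3: ŷ = -2 + 14·3 = 40; r = 39 − 40 = -1
x=4: ŷ = -2 + 14·4 = 54; r = 53.5 − 54 = -0.5
x=5: ŷ = -2 + 14·5 = 68; r = 70 − 68 = 2
x=6: ŷ = -2 + 14·6 = 82; r = 81 − 82 = -1

0.5, -1, -0.5, 2, -1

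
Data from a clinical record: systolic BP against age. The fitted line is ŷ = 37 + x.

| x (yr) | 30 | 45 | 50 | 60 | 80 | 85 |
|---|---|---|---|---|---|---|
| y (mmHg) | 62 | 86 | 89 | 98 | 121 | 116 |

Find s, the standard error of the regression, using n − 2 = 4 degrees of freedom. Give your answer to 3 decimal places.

s = 4.950

x=30: ŷ = 37 + 30 = 67; r = 62 − 67 = -5
x=45: ŷ = 37 + 45 = 82; r = 86 − 82 = 4
x=50: ŷ = 37 + 50 = 87; r = 89 − 87 = 2
x=60: ŷ = 37 + 60 = 97; r = 98 − 97 = 1
x=80: ŷ = 37 + 80 = 117; r = 121 − 117 = 4
x=85: ŷ = 37 + 85 = 122; r = 116 − 122 = -6
SSE = 25 + 16 + 4 + 1 + 16 + 36 = 98
s = √(98/4) = √24.5 ≈ 4.950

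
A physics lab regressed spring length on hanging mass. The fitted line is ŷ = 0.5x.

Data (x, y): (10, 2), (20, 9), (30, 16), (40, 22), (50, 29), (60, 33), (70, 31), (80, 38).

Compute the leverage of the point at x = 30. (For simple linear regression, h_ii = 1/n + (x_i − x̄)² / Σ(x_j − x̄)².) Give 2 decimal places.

x̄ = (10 + 20 + 30 + 40 + 50 + 60 + 70 + 80)/8 = 45
Σ(x − x̄)² = 1225 + 625 + 225 + 25 + 25 + 225 + 625 + 1225 = 4200
h = 1/8 + (-15)²/4200 = 0.125 + 0.0535714 = 0.18

h = 0.18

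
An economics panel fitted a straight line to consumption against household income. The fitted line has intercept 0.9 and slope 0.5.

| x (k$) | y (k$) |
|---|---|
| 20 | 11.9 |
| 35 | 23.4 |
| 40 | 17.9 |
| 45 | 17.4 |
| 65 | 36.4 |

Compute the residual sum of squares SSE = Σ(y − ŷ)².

x=20: ŷ = 0.9 + 0.5·20 = 10.9; e = 11.9 − 10.9 = 1
x=35: ŷ = 0.9 + 0.5·35 = 18.4; e = 23.4 − 18.4 = 5
x=40: ŷ = 0.9 + 0.5·40 = 20.9; e = 17.9 − 20.9 = -3
x=45: ŷ = 0.9 + 0.5·45 = 23.4; e = 17.4 − 23.4 = -6
x=65: ŷ = 0.9 + 0.5·65 = 33.4; e = 36.4 − 33.4 = 3
SSE = 1 + 25 + 9 + 36 + 9 = 80

SSE = 80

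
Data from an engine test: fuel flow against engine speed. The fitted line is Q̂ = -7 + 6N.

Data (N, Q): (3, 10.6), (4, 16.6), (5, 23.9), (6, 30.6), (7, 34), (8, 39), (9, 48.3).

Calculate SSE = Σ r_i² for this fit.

SSE = 10.38

N=3: Q̂ = -7 + 6·3 = 11; r = 10.6 − 11 = -0.4
N=4: Q̂ = -7 + 6·4 = 17; r = 16.6 − 17 = -0.4
N=5: Q̂ = -7 + 6·5 = 23; r = 23.9 − 23 = 0.9
N=6: Q̂ = -7 + 6·6 = 29; r = 30.6 − 29 = 1.6
N=7: Q̂ = -7 + 6·7 = 35; r = 34 − 35 = -1
N=8: Q̂ = -7 + 6·8 = 41; r = 39 − 41 = -2
N=9: Q̂ = -7 + 6·9 = 47; r = 48.3 − 47 = 1.3
SSE = 0.16 + 0.16 + 0.81 + 2.56 + 1 + 4 + 1.69 = 10.38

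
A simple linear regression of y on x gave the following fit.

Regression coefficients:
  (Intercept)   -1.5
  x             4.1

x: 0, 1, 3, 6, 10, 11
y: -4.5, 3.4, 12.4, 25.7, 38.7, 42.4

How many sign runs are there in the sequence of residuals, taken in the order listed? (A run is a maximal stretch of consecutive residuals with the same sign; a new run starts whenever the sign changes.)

3 runs

x=0: ŷ = -1.5 + 4.1·0 = -1.5; e = -4.5 − (-1.5) = -3
x=1: ŷ = -1.5 + 4.1·1 = 2.6; e = 3.4 − 2.6 = 0.8
x=3: ŷ = -1.5 + 4.1·3 = 10.8; e = 12.4 − 10.8 = 1.6
x=6: ŷ = -1.5 + 4.1·6 = 23.1; e = 25.7 − 23.1 = 2.6
x=10: ŷ = -1.5 + 4.1·10 = 39.5; e = 38.7 − 39.5 = -0.8
x=11: ŷ = -1.5 + 4.1·11 = 43.6; e = 42.4 − 43.6 = -1.2
Signs: − + + + − −
Runs: −×1, +×3, −×2 → 3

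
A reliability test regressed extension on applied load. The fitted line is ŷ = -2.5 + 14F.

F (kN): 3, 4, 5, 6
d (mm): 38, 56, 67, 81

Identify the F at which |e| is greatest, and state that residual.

F = 4, e = 2.5

F=3: ŷ = -2.5 + 14·3 = 39.5; e = 38 − 39.5 = -1.5
F=4: ŷ = -2.5 + 14·4 = 53.5; e = 56 − 53.5 = 2.5
F=5: ŷ = -2.5 + 14·5 = 67.5; e = 67 − 67.5 = -0.5
F=6: ŷ = -2.5 + 14·6 = 81.5; e = 81 − 81.5 = -0.5
Largest |e| is 2.5 at F = 4, residual 2.5.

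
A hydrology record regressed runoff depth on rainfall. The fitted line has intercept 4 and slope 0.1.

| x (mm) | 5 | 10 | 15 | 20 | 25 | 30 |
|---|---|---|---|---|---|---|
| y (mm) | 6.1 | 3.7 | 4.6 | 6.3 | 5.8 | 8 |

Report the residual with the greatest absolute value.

x=5: ŷ = 4 + 0.1·5 = 4.5; e = 6.1 − 4.5 = 1.6
x=10: ŷ = 4 + 0.1·10 = 5; e = 3.7 − 5 = -1.3
x=15: ŷ = 4 + 0.1·15 = 5.5; e = 4.6 − 5.5 = -0.9
x=20: ŷ = 4 + 0.1·20 = 6; e = 6.3 − 6 = 0.3
x=25: ŷ = 4 + 0.1·25 = 6.5; e = 5.8 − 6.5 = -0.7
x=30: ŷ = 4 + 0.1·30 = 7; e = 8 − 7 = 1
Largest |e| is 1.6 at x = 5, residual 1.6.

e = 1.6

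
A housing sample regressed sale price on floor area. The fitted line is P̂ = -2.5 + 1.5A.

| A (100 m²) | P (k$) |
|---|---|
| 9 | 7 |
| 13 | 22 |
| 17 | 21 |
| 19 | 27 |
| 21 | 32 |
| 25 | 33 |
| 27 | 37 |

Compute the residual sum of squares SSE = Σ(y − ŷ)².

SSE = 60

A=9: P̂ = -2.5 + 1.5·9 = 11; r = 7 − 11 = -4
A=13: P̂ = -2.5 + 1.5·13 = 17; r = 22 − 17 = 5
A=17: P̂ = -2.5 + 1.5·17 = 23; r = 21 − 23 = -2
A=19: P̂ = -2.5 + 1.5·19 = 26; r = 27 − 26 = 1
A=21: P̂ = -2.5 + 1.5·21 = 29; r = 32 − 29 = 3
A=25: P̂ = -2.5 + 1.5·25 = 35; r = 33 − 35 = -2
A=27: P̂ = -2.5 + 1.5·27 = 38; r = 37 − 38 = -1
SSE = 16 + 25 + 4 + 1 + 9 + 4 + 1 = 60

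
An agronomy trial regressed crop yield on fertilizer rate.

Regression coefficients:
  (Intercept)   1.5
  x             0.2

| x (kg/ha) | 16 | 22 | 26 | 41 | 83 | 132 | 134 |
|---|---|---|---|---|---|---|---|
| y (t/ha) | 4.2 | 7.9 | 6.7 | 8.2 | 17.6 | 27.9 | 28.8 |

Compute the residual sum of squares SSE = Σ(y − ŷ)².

x=16: ŷ = 1.5 + 0.2·16 = 4.7; e = 4.2 − 4.7 = -0.5
x=22: ŷ = 1.5 + 0.2·22 = 5.9; e = 7.9 − 5.9 = 2
x=26: ŷ = 1.5 + 0.2·26 = 6.7; e = 6.7 − 6.7 = 0
x=41: ŷ = 1.5 + 0.2·41 = 9.7; e = 8.2 − 9.7 = -1.5
x=83: ŷ = 1.5 + 0.2·83 = 18.1; e = 17.6 − 18.1 = -0.5
x=132: ŷ = 1.5 + 0.2·132 = 27.9; e = 27.9 − 27.9 = 0
x=134: ŷ = 1.5 + 0.2·134 = 28.3; e = 28.8 − 28.3 = 0.5
SSE = 0.25 + 4 + 0 + 2.25 + 0.25 + 0 + 0.25 = 7

SSE = 7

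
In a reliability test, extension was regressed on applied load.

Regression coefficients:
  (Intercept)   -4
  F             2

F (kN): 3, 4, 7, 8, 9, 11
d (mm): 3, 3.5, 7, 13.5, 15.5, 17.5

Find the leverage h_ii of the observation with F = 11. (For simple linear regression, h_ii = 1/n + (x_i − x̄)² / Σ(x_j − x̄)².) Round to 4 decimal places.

F̄ = (3 + 4 + 7 + 8 + 9 + 11)/6 = 7
Σ(F − F̄)² = 16 + 9 + 0 + 1 + 4 + 16 = 46
h = 1/6 + (4)²/46 = 0.166667 + 0.347826 = 0.5145

h = 0.5145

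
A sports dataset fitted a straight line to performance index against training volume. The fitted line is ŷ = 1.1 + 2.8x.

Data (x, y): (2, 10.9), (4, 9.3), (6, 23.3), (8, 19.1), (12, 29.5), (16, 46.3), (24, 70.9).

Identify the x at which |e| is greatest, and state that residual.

x = 6, e = 5.4

x=2: ŷ = 1.1 + 2.8·2 = 6.7; e = 10.9 − 6.7 = 4.2
x=4: ŷ = 1.1 + 2.8·4 = 12.3; e = 9.3 − 12.3 = -3
x=6: ŷ = 1.1 + 2.8·6 = 17.9; e = 23.3 − 17.9 = 5.4
x=8: ŷ = 1.1 + 2.8·8 = 23.5; e = 19.1 − 23.5 = -4.4
x=12: ŷ = 1.1 + 2.8·12 = 34.7; e = 29.5 − 34.7 = -5.2
x=16: ŷ = 1.1 + 2.8·16 = 45.9; e = 46.3 − 45.9 = 0.4
x=24: ŷ = 1.1 + 2.8·24 = 68.3; e = 70.9 − 68.3 = 2.6
Largest |e| is 5.4 at x = 6, residual 5.4.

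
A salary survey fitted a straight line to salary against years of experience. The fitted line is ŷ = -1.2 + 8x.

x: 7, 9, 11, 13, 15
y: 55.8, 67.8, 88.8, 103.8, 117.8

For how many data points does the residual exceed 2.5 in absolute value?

x=7: ŷ = -1.2 + 8·7 = 54.8; e = 55.8 − 54.8 = 1
x=9: ŷ = -1.2 + 8·9 = 70.8; e = 67.8 − 70.8 = -3
x=11: ŷ = -1.2 + 8·11 = 86.8; e = 88.8 − 86.8 = 2
x=13: ŷ = -1.2 + 8·13 = 102.8; e = 103.8 − 102.8 = 1
x=15: ŷ = -1.2 + 8·15 = 118.8; e = 117.8 − 118.8 = -1
|e| > 2.5: x=9 (|e|=3) → 1

1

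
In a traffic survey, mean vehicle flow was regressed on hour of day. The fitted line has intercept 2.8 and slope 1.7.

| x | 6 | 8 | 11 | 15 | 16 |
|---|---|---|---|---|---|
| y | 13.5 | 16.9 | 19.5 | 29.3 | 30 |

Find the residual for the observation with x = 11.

r = -2

ŷ = 2.8 + 1.7·11 = 21.5
r = 19.5 − 21.5 = -2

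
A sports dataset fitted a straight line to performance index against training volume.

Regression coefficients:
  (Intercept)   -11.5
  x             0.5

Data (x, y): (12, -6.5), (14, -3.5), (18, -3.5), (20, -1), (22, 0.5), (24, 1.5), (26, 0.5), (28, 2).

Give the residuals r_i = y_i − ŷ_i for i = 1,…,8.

x=12: ŷ = -11.5 + 0.5·12 = -5.5; r = -6.5 − (-5.5) = -1
x=14: ŷ = -11.5 + 0.5·14 = -4.5; r = -3.5 − (-4.5) = 1
x=18: ŷ = -11.5 + 0.5·18 = -2.5; r = -3.5 − (-2.5) = -1
x=20: ŷ = -11.5 + 0.5·20 = -1.5; r = -1 − (-1.5) = 0.5
x=22: ŷ = -11.5 + 0.5·22 = -0.5; r = 0.5 − (-0.5) = 1
x=24: ŷ = -11.5 + 0.5·24 = 0.5; r = 1.5 − 0.5 = 1
x=26: ŷ = -11.5 + 0.5·26 = 1.5; r = 0.5 − 1.5 = -1
x=28: ŷ = -11.5 + 0.5·28 = 2.5; r = 2 − 2.5 = -0.5

-1, 1, -1, 0.5, 1, 1, -1, -0.5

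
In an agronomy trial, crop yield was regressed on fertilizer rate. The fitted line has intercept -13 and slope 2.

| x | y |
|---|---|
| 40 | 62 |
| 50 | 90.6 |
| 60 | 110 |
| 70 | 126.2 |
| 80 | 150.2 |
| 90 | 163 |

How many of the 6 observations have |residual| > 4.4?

x=40: ŷ = -13 + 2·40 = 67; e = 62 − 67 = -5
x=50: ŷ = -13 + 2·50 = 87; e = 90.6 − 87 = 3.6
x=60: ŷ = -13 + 2·60 = 107; e = 110 − 107 = 3
x=70: ŷ = -13 + 2·70 = 127; e = 126.2 − 127 = -0.8
x=80: ŷ = -13 + 2·80 = 147; e = 150.2 − 147 = 3.2
x=90: ŷ = -13 + 2·90 = 167; e = 163 − 167 = -4
|e| > 4.4: x=40 (|e|=5) → 1

1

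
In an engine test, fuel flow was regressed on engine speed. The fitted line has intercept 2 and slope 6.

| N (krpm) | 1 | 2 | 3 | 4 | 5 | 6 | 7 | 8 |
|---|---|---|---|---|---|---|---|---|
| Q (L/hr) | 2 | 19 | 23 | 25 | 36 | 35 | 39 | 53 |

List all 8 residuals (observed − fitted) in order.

N=1: ŷ = 2 + 6·1 = 8; r = 2 − 8 = -6
N=2: ŷ = 2 + 6·2 = 14; r = 19 − 14 = 5
N=3: ŷ = 2 + 6·3 = 20; r = 23 − 20 = 3
N=4: ŷ = 2 + 6·4 = 26; r = 25 − 26 = -1
N=5: ŷ = 2 + 6·5 = 32; r = 36 − 32 = 4
N=6: ŷ = 2 + 6·6 = 38; r = 35 − 38 = -3
N=7: ŷ = 2 + 6·7 = 44; r = 39 − 44 = -5
N=8: ŷ = 2 + 6·8 = 50; r = 53 − 50 = 3

-6, 5, 3, -1, 4, -3, -5, 3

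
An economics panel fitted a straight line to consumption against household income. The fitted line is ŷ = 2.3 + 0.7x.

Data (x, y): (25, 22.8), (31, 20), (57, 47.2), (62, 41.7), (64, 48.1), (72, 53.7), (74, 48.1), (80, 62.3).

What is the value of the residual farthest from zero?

e = -6

x=25: ŷ = 2.3 + 0.7·25 = 19.8; e = 22.8 − 19.8 = 3
x=31: ŷ = 2.3 + 0.7·31 = 24; e = 20 − 24 = -4
x=57: ŷ = 2.3 + 0.7·57 = 42.2; e = 47.2 − 42.2 = 5
x=62: ŷ = 2.3 + 0.7·62 = 45.7; e = 41.7 − 45.7 = -4
x=64: ŷ = 2.3 + 0.7·64 = 47.1; e = 48.1 − 47.1 = 1
x=72: ŷ = 2.3 + 0.7·72 = 52.7; e = 53.7 − 52.7 = 1
x=74: ŷ = 2.3 + 0.7·74 = 54.1; e = 48.1 − 54.1 = -6
x=80: ŷ = 2.3 + 0.7·80 = 58.3; e = 62.3 − 58.3 = 4
Largest |e| is 6 at x = 74, residual -6.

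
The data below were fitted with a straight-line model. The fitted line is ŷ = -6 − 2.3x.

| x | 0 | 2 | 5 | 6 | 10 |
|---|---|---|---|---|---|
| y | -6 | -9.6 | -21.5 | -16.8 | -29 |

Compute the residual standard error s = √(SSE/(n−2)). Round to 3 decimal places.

x=0: ŷ = -6 − 2.3·0 = -6; r = -6 − (-6) = 0
x=2: ŷ = -6 − 2.3·2 = -10.6; r = -9.6 − (-10.6) = 1
x=5: ŷ = -6 − 2.3·5 = -17.5; r = -21.5 − (-17.5) = -4
x=6: ŷ = -6 − 2.3·6 = -19.8; r = -16.8 − (-19.8) = 3
x=10: ŷ = -6 − 2.3·10 = -29; r = -29 − (-29) = 0
SSE = 0 + 1 + 16 + 9 + 0 = 26
s = √(26/3) = √8.66667 ≈ 2.944

s = 2.944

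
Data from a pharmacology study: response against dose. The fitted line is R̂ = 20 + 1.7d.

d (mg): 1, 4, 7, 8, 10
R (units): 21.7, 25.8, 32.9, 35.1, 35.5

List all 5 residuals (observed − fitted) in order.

0, -1, 1, 1.5, -1.5

d=1: R̂ = 20 + 1.7·1 = 21.7; e = 21.7 − 21.7 = 0
d=4: R̂ = 20 + 1.7·4 = 26.8; e = 25.8 − 26.8 = -1
d=7: R̂ = 20 + 1.7·7 = 31.9; e = 32.9 − 31.9 = 1
d=8: R̂ = 20 + 1.7·8 = 33.6; e = 35.1 − 33.6 = 1.5
d=10: R̂ = 20 + 1.7·10 = 37; e = 35.5 − 37 = -1.5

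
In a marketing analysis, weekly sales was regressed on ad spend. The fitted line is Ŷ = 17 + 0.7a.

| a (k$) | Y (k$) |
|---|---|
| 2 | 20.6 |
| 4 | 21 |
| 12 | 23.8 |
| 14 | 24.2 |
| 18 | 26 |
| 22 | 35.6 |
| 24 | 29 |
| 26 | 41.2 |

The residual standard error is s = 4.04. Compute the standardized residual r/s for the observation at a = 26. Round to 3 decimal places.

Ŷ = 17 + 0.7·26 = 35.2
r = 41.2 − 35.2 = 6
r/s = 6 / 4.04 = 1.485

1.485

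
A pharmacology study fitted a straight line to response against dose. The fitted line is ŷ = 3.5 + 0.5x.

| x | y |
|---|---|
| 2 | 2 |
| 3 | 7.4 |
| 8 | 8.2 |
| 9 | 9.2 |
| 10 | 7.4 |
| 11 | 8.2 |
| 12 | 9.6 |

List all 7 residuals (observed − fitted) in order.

-2.5, 2.4, 0.7, 1.2, -1.1, -0.8, 0.1

x=2: ŷ = 3.5 + 0.5·2 = 4.5; r = 2 − 4.5 = -2.5
x=3: ŷ = 3.5 + 0.5·3 = 5; r = 7.4 − 5 = 2.4
x=8: ŷ = 3.5 + 0.5·8 = 7.5; r = 8.2 − 7.5 = 0.7
x=9: ŷ = 3.5 + 0.5·9 = 8; r = 9.2 − 8 = 1.2
x=10: ŷ = 3.5 + 0.5·10 = 8.5; r = 7.4 − 8.5 = -1.1
x=11: ŷ = 3.5 + 0.5·11 = 9; r = 8.2 − 9 = -0.8
x=12: ŷ = 3.5 + 0.5·12 = 9.5; r = 9.6 − 9.5 = 0.1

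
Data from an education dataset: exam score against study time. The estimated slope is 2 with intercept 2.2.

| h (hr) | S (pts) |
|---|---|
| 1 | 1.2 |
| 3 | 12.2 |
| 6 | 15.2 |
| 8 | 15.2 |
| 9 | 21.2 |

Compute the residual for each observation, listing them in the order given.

-3, 4, 1, -3, 1

h=1: ŷ = 2.2 + 2·1 = 4.2; r = 1.2 − 4.2 = -3
h=3: ŷ = 2.2 + 2·3 = 8.2; r = 12.2 − 8.2 = 4
h=6: ŷ = 2.2 + 2·6 = 14.2; r = 15.2 − 14.2 = 1
h=8: ŷ = 2.2 + 2·8 = 18.2; r = 15.2 − 18.2 = -3
h=9: ŷ = 2.2 + 2·9 = 20.2; r = 21.2 − 20.2 = 1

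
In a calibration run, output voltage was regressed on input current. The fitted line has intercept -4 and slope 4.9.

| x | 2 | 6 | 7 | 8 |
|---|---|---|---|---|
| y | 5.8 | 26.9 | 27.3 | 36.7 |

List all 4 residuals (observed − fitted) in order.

0, 1.5, -3, 1.5

x=2: ŷ = -4 + 4.9·2 = 5.8; e = 5.8 − 5.8 = 0
x=6: ŷ = -4 + 4.9·6 = 25.4; e = 26.9 − 25.4 = 1.5
x=7: ŷ = -4 + 4.9·7 = 30.3; e = 27.3 − 30.3 = -3
x=8: ŷ = -4 + 4.9·8 = 35.2; e = 36.7 − 35.2 = 1.5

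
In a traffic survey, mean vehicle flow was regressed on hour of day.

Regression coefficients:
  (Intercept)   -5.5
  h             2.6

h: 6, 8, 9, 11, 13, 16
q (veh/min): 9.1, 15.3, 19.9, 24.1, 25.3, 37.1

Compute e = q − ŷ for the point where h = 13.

ŷ = -5.5 + 2.6·13 = 28.3
e = 25.3 − 28.3 = -3

e = -3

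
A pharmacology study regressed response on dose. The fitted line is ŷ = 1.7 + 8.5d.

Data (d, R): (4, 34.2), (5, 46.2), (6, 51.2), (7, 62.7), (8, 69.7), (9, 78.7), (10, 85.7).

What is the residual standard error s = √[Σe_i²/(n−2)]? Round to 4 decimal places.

s = 1.5492

d=4: ŷ = 1.7 + 8.5·4 = 35.7; e = 34.2 − 35.7 = -1.5
d=5: ŷ = 1.7 + 8.5·5 = 44.2; e = 46.2 − 44.2 = 2
d=6: ŷ = 1.7 + 8.5·6 = 52.7; e = 51.2 − 52.7 = -1.5
d=7: ŷ = 1.7 + 8.5·7 = 61.2; e = 62.7 − 61.2 = 1.5
d=8: ŷ = 1.7 + 8.5·8 = 69.7; e = 69.7 − 69.7 = 0
d=9: ŷ = 1.7 + 8.5·9 = 78.2; e = 78.7 − 78.2 = 0.5
d=10: ŷ = 1.7 + 8.5·10 = 86.7; e = 85.7 − 86.7 = -1
SSE = 2.25 + 4 + 2.25 + 2.25 + 0 + 0.25 + 1 = 12
s = √(12/5) = √2.4 ≈ 1.5492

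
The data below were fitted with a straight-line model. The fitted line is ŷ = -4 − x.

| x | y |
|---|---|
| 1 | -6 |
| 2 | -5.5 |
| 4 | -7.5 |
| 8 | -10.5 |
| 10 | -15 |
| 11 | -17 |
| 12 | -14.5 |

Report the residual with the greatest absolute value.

x=1: ŷ = -4 − 1 = -5; r = -6 − (-5) = -1
x=2: ŷ = -4 − 2 = -6; r = -5.5 − (-6) = 0.5
x=4: ŷ = -4 − 4 = -8; r = -7.5 − (-8) = 0.5
x=8: ŷ = -4 − 8 = -12; r = -10.5 − (-12) = 1.5
x=10: ŷ = -4 − 10 = -14; r = -15 − (-14) = -1
x=11: ŷ = -4 − 11 = -15; r = -17 − (-15) = -2
x=12: ŷ = -4 − 12 = -16; r = -14.5 − (-16) = 1.5
Largest |r| is 2 at x = 11, residual -2.

r = -2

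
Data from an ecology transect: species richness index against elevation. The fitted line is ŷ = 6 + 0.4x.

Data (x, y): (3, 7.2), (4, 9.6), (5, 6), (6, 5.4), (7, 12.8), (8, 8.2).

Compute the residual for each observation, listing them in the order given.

x=3: ŷ = 6 + 0.4·3 = 7.2; r = 7.2 − 7.2 = 0
x=4: ŷ = 6 + 0.4·4 = 7.6; r = 9.6 − 7.6 = 2
x=5: ŷ = 6 + 0.4·5 = 8; r = 6 − 8 = -2
x=6: ŷ = 6 + 0.4·6 = 8.4; r = 5.4 − 8.4 = -3
x=7: ŷ = 6 + 0.4·7 = 8.8; r = 12.8 − 8.8 = 4
x=8: ŷ = 6 + 0.4·8 = 9.2; r = 8.2 − 9.2 = -1

0, 2, -2, -3, 4, -1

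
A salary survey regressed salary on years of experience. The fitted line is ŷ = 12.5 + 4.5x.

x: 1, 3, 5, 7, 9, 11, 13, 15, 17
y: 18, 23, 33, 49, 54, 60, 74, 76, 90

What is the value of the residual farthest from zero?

x=1: ŷ = 12.5 + 4.5·1 = 17; r = 18 − 17 = 1
x=3: ŷ = 12.5 + 4.5·3 = 26; r = 23 − 26 = -3
x=5: ŷ = 12.5 + 4.5·5 = 35; r = 33 − 35 = -2
x=7: ŷ = 12.5 + 4.5·7 = 44; r = 49 − 44 = 5
x=9: ŷ = 12.5 + 4.5·9 = 53; r = 54 − 53 = 1
x=11: ŷ = 12.5 + 4.5·11 = 62; r = 60 − 62 = -2
x=13: ŷ = 12.5 + 4.5·13 = 71; r = 74 − 71 = 3
x=15: ŷ = 12.5 + 4.5·15 = 80; r = 76 − 80 = -4
x=17: ŷ = 12.5 + 4.5·17 = 89; r = 90 − 89 = 1
Largest |r| is 5 at x = 7, residual 5.

r = 5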